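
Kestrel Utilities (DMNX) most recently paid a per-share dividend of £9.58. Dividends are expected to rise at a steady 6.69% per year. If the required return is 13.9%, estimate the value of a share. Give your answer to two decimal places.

£141.76

Gordon growth model: P₀ = D₁/(r − g). D₁ = 9.58 × (1 + 0.0669) = 10.2209.
P₀ = 10.2209 / (0.139 − 0.0669) = 10.2209 / 0.0721 = 141.7601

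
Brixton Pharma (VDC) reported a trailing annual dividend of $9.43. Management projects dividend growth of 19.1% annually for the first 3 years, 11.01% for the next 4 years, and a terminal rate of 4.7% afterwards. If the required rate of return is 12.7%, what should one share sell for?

Three-stage DDM. Project D₁…D_7; terminal Gordon value at t=7 with g = 0.047; discount at r = 0.127.
D_1 = 11.2311
D_2 = 13.3763
D_3 = 15.9311
D_4 = 17.6852
D_5 = 19.6323
D_6 = 21.7938
D_7 = 24.1933
TV_7 = 25.3304/(0.127−0.047) = 316.6300
P₀ = Σ Dₜ/(1+r)ᵗ + TV_7/(1+r)^7 = 211.6152

$211.62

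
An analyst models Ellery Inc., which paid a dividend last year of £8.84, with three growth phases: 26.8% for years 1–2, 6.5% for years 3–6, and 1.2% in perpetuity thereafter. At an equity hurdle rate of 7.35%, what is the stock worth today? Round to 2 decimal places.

£267.74

Three-stage DDM. Project D₁…D_6; terminal Gordon value at t=6 with g = 0.012; discount at r = 0.0735.
D_1 = 11.2091
D_2 = 14.2132
D_3 = 15.1370
D_4 = 16.1209
D_5 = 17.1688
D_6 = 18.2848
TV_6 = 18.5042/(0.0735−0.012) = 300.8809
P₀ = Σ Dₜ/(1+r)ᵗ + TV_6/(1+r)^6 = 267.7398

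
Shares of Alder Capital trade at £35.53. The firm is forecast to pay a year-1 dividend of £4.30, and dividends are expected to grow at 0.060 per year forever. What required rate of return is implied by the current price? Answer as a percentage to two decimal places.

Rearranging the constant-growth DDM: r = D₁/P₀ + g.
r = 4.3000 / 35.53 + 0.06 = 0.12102 + 0.06 = 0.18102

18.10%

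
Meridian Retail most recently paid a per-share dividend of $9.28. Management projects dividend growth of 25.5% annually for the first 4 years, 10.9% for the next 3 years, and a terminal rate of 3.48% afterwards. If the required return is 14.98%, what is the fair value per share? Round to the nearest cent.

Three-stage DDM. Project D₁…D_7; terminal Gordon value at t=7 with g = 0.0348; discount at r = 0.1498.
D_1 = 11.6464
D_2 = 14.6162
D_3 = 18.3434
D_4 = 23.0209
D_5 = 25.5302
D_6 = 28.3130
D_7 = 31.3991
TV_7 = 32.4918/(0.1498−0.0348) = 282.5375
P₀ = Σ Dₜ/(1+r)ᵗ + TV_7/(1+r)^7 = 189.5452

$189.55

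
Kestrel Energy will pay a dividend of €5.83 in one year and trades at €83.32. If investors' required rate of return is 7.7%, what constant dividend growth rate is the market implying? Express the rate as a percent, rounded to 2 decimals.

From P₀ = D₁/(r − g), the implied growth is g = r − D₁/P₀.
g = 0.077 − 5.83/83.32 = 0.077 − 0.06997 = 0.00703

0.70%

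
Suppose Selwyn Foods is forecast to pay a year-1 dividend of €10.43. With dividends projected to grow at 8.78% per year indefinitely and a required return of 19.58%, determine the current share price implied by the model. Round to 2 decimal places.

€96.57

Gordon growth model: P₀ = D₁/(r − g), with D₁ = 10.43 given directly.
P₀ = 10.4300 / (0.1958 − 0.0878) = 10.4300 / 0.108 = 96.5741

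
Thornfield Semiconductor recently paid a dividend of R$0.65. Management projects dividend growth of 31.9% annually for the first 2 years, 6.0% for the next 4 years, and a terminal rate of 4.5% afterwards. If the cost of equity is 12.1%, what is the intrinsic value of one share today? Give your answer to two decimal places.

R$14.69

Three-stage DDM. Project D₁…D_6; terminal Gordon value at t=6 with g = 0.045; discount at r = 0.121.
D_1 = 0.8573
D_2 = 1.1308
D_3 = 1.1987
D_4 = 1.2706
D_5 = 1.3469
D_6 = 1.4277
TV_6 = 1.4919/(0.121−0.045) = 19.6304
P₀ = Σ Dₜ/(1+r)ᵗ + TV_6/(1+r)^6 = 14.6928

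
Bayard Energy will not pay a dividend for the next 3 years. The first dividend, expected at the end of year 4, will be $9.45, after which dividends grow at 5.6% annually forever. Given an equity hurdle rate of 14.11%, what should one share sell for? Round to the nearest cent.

$74.74

Deferred-dividend DDM. At t=3 the remaining stream is a growing perpetuity with first payment D_4 = 9.45.
V_3 = D_4/(r−g) = 9.45/(0.1411−0.056) = 111.0458
P₀ = V_3/(1+r)^3 = 111.0458/(1+0.1411)^3 = 74.7362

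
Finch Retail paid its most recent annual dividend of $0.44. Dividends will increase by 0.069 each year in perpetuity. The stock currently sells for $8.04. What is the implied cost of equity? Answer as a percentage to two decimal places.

Rearranging the constant-growth DDM: r = D₁/P₀ + g.
D₁ = 0.44 × (1 + 0.069) = 0.4704.
r = 0.4704 / 8.04 + 0.069 = 0.05850 + 0.069 = 0.12750

12.75%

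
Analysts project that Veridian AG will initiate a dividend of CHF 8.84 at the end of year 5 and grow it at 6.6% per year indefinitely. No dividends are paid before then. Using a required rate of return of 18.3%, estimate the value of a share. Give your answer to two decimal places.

Deferred-dividend DDM. At t=4 the remaining stream is a growing perpetuity with first payment D_5 = 8.84.
V_4 = D_5/(r−g) = 8.84/(0.183−0.066) = 75.5556
P₀ = V_4/(1+r)^4 = 75.5556/(1+0.183)^4 = 38.5769

CHF 38.58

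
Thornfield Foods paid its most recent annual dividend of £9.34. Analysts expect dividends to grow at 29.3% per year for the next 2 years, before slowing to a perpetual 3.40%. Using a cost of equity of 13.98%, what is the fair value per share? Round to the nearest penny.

Two-stage DDM. Project D₁…D_2 at 0.293, terminal growth 0.034, discount at r = 0.1398.
D_1 = 12.0766
D_2 = 15.6151
Terminal value at t=2: TV = D_3/(r−g) = 16.1460/(0.1398−0.034) = 152.6085
P₀ = 12.0766/(1+0.1398)^1 + 15.6151/(1+0.1398)^2 + 152.6085/(1+0.1398)^2 = 140.0834

£140.08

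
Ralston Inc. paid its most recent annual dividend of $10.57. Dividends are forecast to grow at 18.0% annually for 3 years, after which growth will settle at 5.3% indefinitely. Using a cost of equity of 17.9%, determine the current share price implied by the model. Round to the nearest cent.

Two-stage DDM. Project D₁…D_3 at 0.18, terminal growth 0.053, discount at r = 0.179.
D_1 = 12.4726
D_2 = 14.7177
D_3 = 17.3668
Terminal value at t=3: TV = D_4/(r−g) = 18.2873/(0.179−0.053) = 145.1372
P₀ = 12.4726/(1+0.179)^1 + 14.7177/(1+0.179)^2 + 17.3668/(1+0.179)^3 + 145.1372/(1+0.179)^3 = 120.3238

$120.32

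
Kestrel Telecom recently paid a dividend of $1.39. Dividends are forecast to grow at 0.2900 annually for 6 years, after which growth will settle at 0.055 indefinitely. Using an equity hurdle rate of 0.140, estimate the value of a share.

$49.36

Two-stage DDM. Project D₁…D_6 at 0.29, terminal growth 0.055, discount at r = 0.14.
D_1 = 1.7931
D_2 = 2.3131
D_3 = 2.9839
D_4 = 3.8492
D_5 = 4.9655
D_6 = 6.4055
Terminal value at t=6: TV = D_7/(r−g) = 6.7578/(0.14−0.055) = 79.5036
P₀ = 1.7931/(1+0.14)^1 + 2.3131/(1+0.14)^2 + 2.9839/(1+0.14)^3 + 3.8492/(1+0.14)^4 + 4.9655/(1+0.14)^5 + 6.4055/(1+0.14)^6 + 79.5036/(1+0.14)^6 = 49.3638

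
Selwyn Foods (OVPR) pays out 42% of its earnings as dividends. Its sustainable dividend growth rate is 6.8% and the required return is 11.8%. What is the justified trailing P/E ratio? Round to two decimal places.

Justified trailing P/E = b(1+g)/(r−g) = 0.42×(1+0.068)/(0.118−0.068) = 8.9712

8.97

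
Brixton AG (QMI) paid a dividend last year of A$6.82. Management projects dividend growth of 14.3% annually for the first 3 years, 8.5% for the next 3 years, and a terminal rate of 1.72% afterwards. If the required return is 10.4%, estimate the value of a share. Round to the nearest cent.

Three-stage DDM. Project D₁…D_6; terminal Gordon value at t=6 with g = 0.0172; discount at r = 0.104.
D_1 = 7.7953
D_2 = 8.9100
D_3 = 10.1841
D_4 = 11.0498
D_5 = 11.9890
D_6 = 13.0081
TV_6 = 13.2318/(0.104−0.0172) = 152.4400
P₀ = Σ Dₜ/(1+r)ᵗ + TV_6/(1+r)^6 = 128.0677

A$128.07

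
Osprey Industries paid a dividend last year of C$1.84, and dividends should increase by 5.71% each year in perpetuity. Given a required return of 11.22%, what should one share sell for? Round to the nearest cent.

Gordon growth model: P₀ = D₁/(r − g). D₁ = 1.84 × (1 + 0.0571) = 1.9451.
P₀ = 1.9451 / (0.1122 − 0.0571) = 1.9451 / 0.0551 = 35.3006

C$35.30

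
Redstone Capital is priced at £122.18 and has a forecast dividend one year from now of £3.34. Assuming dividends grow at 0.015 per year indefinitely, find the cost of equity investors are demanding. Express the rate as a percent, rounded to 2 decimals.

4.23%

Rearranging the constant-growth DDM: r = D₁/P₀ + g.
r = 3.3400 / 122.18 + 0.015 = 0.02734 + 0.015 = 0.04234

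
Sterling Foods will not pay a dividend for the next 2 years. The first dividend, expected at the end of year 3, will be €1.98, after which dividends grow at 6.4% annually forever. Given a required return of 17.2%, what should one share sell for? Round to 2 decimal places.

€13.35

Deferred-dividend DDM. At t=2 the remaining stream is a growing perpetuity with first payment D_3 = 1.98.
V_2 = D_3/(r−g) = 1.98/(0.172−0.064) = 18.3333
P₀ = V_2/(1+r)^2 = 18.3333/(1+0.172)^2 = 13.3471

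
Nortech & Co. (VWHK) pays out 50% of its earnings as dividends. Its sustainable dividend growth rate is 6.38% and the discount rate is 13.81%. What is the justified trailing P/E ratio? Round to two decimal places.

7.16

Justified trailing P/E = b(1+g)/(r−g) = 0.50×(1+0.0638)/(0.1381−0.0638) = 7.1588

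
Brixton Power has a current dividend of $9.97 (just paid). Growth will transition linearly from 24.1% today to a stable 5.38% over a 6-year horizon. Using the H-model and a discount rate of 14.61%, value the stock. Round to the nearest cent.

H-model: P₀ = D₀[(1+g_L) + H(g_S−g_L)]/(r−g_L), with H = 6/2 = 3.
P₀ = 9.97 × [(1+0.0538) + 3×(0.241−0.0538)] / (0.1461−0.0538)
   = 9.97 × 1.6154 / 0.0923 = 174.4912

$174.49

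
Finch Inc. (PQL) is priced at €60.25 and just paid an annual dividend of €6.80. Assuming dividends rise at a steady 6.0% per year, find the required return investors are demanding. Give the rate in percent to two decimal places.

Rearranging the constant-growth DDM: r = D₁/P₀ + g.
D₁ = 6.80 × (1 + 0.06) = 7.2080.
r = 7.2080 / 60.25 + 0.06 = 0.11963 + 0.06 = 0.17963

17.96%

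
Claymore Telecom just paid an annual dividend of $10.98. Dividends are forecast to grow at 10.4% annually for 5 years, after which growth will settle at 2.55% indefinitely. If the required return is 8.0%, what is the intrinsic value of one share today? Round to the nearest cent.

Two-stage DDM. Project D₁…D_5 at 0.104, terminal growth 0.0255, discount at r = 0.08.
D_1 = 12.1219
D_2 = 13.3826
D_3 = 14.7744
D_4 = 16.3109
D_5 = 18.0073
Terminal value at t=5: TV = D_6/(r−g) = 18.4664/(0.08−0.0255) = 338.8339
P₀ = 12.1219/(1+0.08)^1 + 13.3826/(1+0.08)^2 + 14.7744/(1+0.08)^3 + 16.3109/(1+0.08)^4 + 18.0073/(1+0.08)^5 + 338.8339/(1+0.08)^5 = 289.2749

$289.27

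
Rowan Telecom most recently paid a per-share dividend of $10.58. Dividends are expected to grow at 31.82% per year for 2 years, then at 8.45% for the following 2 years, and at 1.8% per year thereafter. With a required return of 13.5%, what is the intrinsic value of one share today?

Three-stage DDM. Project D₁…D_4; terminal Gordon value at t=4 with g = 0.018; discount at r = 0.135.
D_1 = 13.9466
D_2 = 18.3844
D_3 = 19.9378
D_4 = 21.6226
TV_4 = 22.0118/(0.135−0.018) = 188.1349
P₀ = Σ Dₜ/(1+r)ᵗ + TV_4/(1+r)^4 = 166.5911

$166.59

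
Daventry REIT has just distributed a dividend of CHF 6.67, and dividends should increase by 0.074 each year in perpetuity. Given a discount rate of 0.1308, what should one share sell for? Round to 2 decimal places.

CHF 126.12

Gordon growth model: P₀ = D₁/(r − g). D₁ = 6.67 × (1 + 0.074) = 7.1636.
P₀ = 7.1636 / (0.1308 − 0.074) = 7.1636 / 0.0568 = 126.1194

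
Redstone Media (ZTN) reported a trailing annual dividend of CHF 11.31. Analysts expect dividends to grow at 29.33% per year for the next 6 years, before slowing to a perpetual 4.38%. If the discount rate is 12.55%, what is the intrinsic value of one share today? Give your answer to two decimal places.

Two-stage DDM. Project D₁…D_6 at 0.2933, terminal growth 0.0438, discount at r = 0.1255.
D_1 = 14.6272
D_2 = 18.9174
D_3 = 24.4659
D_4 = 31.6417
D_5 = 40.9222
D_6 = 52.9247
Terminal value at t=6: TV = D_7/(r−g) = 55.2428/(0.1255−0.0438) = 676.1663
P₀ = 14.6272/(1+0.1255)^1 + 18.9174/(1+0.1255)^2 + 24.4659/(1+0.1255)^3 + 31.6417/(1+0.1255)^4 + 40.9222/(1+0.1255)^5 + 52.9247/(1+0.1255)^6 + 676.1663/(1+0.1255)^6 = 446.1487

CHF 446.15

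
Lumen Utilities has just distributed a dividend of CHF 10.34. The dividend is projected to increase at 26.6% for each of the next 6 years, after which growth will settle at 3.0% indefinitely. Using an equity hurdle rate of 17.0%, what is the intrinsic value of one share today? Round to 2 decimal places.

CHF 204.60

Two-stage DDM. Project D₁…D_6 at 0.266, terminal growth 0.03, discount at r = 0.17.
D_1 = 13.0904
D_2 = 16.5725
D_3 = 20.9808
D_4 = 26.5617
D_5 = 33.6271
D_6 = 42.5719
Terminal value at t=6: TV = D_7/(r−g) = 43.8490/(0.17−0.03) = 313.2074
P₀ = 13.0904/(1+0.17)^1 + 16.5725/(1+0.17)^2 + 20.9808/(1+0.17)^3 + 26.5617/(1+0.17)^4 + 33.6271/(1+0.17)^5 + 42.5719/(1+0.17)^6 + 313.2074/(1+0.17)^6 = 204.6034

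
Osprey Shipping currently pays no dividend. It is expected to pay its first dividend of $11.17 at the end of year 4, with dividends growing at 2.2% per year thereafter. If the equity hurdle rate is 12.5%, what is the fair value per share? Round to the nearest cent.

$76.17

Deferred-dividend DDM. At t=3 the remaining stream is a growing perpetuity with first payment D_4 = 11.17.
V_3 = D_4/(r−g) = 11.17/(0.125−0.022) = 108.4466
P₀ = V_3/(1+r)^3 = 108.4466/(1+0.125)^3 = 76.1655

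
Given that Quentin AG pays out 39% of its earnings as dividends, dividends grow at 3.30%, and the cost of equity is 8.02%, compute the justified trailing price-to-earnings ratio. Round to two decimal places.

Justified trailing P/E = b(1+g)/(r−g) = 0.39×(1+0.033)/(0.0802−0.033) = 8.5354

8.54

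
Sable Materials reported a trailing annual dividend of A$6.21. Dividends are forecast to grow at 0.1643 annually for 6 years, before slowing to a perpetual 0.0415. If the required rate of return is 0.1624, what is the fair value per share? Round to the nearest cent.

A$91.50

Two-stage DDM. Project D₁…D_6 at 0.1643, terminal growth 0.0415, discount at r = 0.1624.
D_1 = 7.2303
D_2 = 8.4182
D_3 = 9.8014
D_4 = 11.4117
D_5 = 13.2867
D_6 = 15.4697
Terminal value at t=6: TV = D_7/(r−g) = 16.1117/(0.1624−0.0415) = 133.2643
P₀ = 7.2303/(1+0.1624)^1 + 8.4182/(1+0.1624)^2 + 9.8014/(1+0.1624)^3 + 11.4117/(1+0.1624)^4 + 13.2867/(1+0.1624)^5 + 15.4697/(1+0.1624)^6 + 133.2643/(1+0.1624)^6 = 91.4969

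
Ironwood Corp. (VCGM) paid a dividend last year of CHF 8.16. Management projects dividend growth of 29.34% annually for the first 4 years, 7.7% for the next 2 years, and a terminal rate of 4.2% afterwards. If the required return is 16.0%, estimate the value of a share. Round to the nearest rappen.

CHF 161.75

Three-stage DDM. Project D₁…D_6; terminal Gordon value at t=6 with g = 0.042; discount at r = 0.16.
D_1 = 10.5541
D_2 = 13.6507
D_3 = 17.6559
D_4 = 22.8361
D_5 = 24.5945
D_6 = 26.4882
TV_6 = 27.6007/(0.16−0.042) = 233.9046
P₀ = Σ Dₜ/(1+r)ᵗ + TV_6/(1+r)^6 = 161.7526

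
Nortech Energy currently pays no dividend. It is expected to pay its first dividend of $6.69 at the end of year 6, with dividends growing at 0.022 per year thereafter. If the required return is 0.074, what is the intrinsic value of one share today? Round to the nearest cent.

Deferred-dividend DDM. At t=5 the remaining stream is a growing perpetuity with first payment D_6 = 6.69.
V_5 = D_6/(r−g) = 6.69/(0.074−0.022) = 128.6538
P₀ = V_5/(1+r)^5 = 128.6538/(1+0.074)^5 = 90.0329

$90.03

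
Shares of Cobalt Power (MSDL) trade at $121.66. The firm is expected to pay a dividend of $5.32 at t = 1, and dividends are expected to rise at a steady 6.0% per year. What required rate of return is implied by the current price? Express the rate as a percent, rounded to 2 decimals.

10.37%

Rearranging the constant-growth DDM: r = D₁/P₀ + g.
r = 5.3200 / 121.66 + 0.06 = 0.04373 + 0.06 = 0.10373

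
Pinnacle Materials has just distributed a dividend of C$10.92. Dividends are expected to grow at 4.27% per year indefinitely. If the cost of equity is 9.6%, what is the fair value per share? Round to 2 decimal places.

C$213.63

Gordon growth model: P₀ = D₁/(r − g). D₁ = 10.92 × (1 + 0.0427) = 11.3863.
P₀ = 11.3863 / (0.096 − 0.0427) = 11.3863 / 0.0533 = 213.6263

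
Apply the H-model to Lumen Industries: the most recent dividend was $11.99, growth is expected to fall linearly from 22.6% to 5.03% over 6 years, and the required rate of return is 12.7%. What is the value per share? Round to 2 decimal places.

H-model: P₀ = D₀[(1+g_L) + H(g_S−g_L)]/(r−g_L), with H = 6/2 = 3.
P₀ = 11.99 × [(1+0.0503) + 3×(0.226−0.0503)] / (0.127−0.0503)
   = 11.99 × 1.5774 / 0.0767 = 246.5844

$246.58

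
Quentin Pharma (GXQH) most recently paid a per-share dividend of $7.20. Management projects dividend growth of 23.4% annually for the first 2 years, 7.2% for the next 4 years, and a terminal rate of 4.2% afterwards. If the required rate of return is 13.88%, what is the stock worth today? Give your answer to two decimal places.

Three-stage DDM. Project D₁…D_6; terminal Gordon value at t=6 with g = 0.042; discount at r = 0.1388.
D_1 = 8.8848
D_2 = 10.9638
D_3 = 11.7532
D_4 = 12.5995
D_5 = 13.5066
D_6 = 14.4791
TV_6 = 15.0872/(0.1388−0.042) = 155.8599
P₀ = Σ Dₜ/(1+r)ᵗ + TV_6/(1+r)^6 = 116.8537

$116.85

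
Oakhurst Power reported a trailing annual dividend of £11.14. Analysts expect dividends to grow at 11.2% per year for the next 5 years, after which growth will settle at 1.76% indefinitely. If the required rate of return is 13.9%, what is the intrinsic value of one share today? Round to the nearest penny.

£134.68

Two-stage DDM. Project D₁…D_5 at 0.112, terminal growth 0.0176, discount at r = 0.139.
D_1 = 12.3877
D_2 = 13.7751
D_3 = 15.3179
D_4 = 17.0335
D_5 = 18.9413
Terminal value at t=5: TV = D_6/(r−g) = 19.2746/(0.139−0.0176) = 158.7697
P₀ = 12.3877/(1+0.139)^1 + 13.7751/(1+0.139)^2 + 15.3179/(1+0.139)^3 + 17.0335/(1+0.139)^4 + 18.9413/(1+0.139)^5 + 158.7697/(1+0.139)^5 = 134.6845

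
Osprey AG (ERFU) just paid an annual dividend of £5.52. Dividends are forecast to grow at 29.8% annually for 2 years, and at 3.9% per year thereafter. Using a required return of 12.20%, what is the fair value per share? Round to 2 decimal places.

£106.25

Two-stage DDM. Project D₁…D_2 at 0.298, terminal growth 0.039, discount at r = 0.122.
D_1 = 7.1650
D_2 = 9.3001
Terminal value at t=2: TV = D_3/(r−g) = 9.6628/(0.122−0.039) = 116.4196
P₀ = 7.1650/(1+0.122)^1 + 9.3001/(1+0.122)^2 + 116.4196/(1+0.122)^2 = 106.2518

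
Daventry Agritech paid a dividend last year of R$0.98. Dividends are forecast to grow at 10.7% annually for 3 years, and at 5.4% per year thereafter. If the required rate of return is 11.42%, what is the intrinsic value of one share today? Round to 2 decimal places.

R$19.73

Two-stage DDM. Project D₁…D_3 at 0.107, terminal growth 0.054, discount at r = 0.1142.
D_1 = 1.0849
D_2 = 1.2009
D_3 = 1.3294
Terminal value at t=3: TV = D_4/(r−g) = 1.4012/(0.1142−0.054) = 23.2763
P₀ = 1.0849/(1+0.1142)^1 + 1.2009/(1+0.1142)^2 + 1.3294/(1+0.1142)^3 + 23.2763/(1+0.1142)^3 = 19.7298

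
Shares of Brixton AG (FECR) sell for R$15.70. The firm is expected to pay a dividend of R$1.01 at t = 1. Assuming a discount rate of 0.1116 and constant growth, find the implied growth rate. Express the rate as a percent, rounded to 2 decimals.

4.73%

From P₀ = D₁/(r − g), the implied growth is g = r − D₁/P₀.
g = 0.1116 − 1.01/15.70 = 0.1116 − 0.06433 = 0.04727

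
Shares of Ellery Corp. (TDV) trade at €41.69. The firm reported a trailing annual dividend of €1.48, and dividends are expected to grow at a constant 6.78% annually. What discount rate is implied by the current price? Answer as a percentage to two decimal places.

10.57%

Rearranging the constant-growth DDM: r = D₁/P₀ + g.
D₁ = 1.48 × (1 + 0.0678) = 1.5803.
r = 1.5803 / 41.69 + 0.0678 = 0.03791 + 0.0678 = 0.10571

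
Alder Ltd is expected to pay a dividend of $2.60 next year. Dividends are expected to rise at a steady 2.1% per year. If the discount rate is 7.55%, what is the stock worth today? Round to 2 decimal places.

Gordon growth model: P₀ = D₁/(r − g), with D₁ = 2.60 given directly.
P₀ = 2.6000 / (0.0755 − 0.021) = 2.6000 / 0.0545 = 47.7064

$47.71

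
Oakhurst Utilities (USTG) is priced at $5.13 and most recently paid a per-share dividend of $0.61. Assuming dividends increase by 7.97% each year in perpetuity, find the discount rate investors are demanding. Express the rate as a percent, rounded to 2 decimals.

Rearranging the constant-growth DDM: r = D₁/P₀ + g.
D₁ = 0.61 × (1 + 0.0797) = 0.6586.
r = 0.6586 / 5.13 + 0.0797 = 0.12839 + 0.0797 = 0.20809

20.81%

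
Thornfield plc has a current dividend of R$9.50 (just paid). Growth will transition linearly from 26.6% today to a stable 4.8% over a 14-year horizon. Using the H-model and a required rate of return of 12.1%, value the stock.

R$334.97

H-model: P₀ = D₀[(1+g_L) + H(g_S−g_L)]/(r−g_L), with H = 14/2 = 7.
P₀ = 9.50 × [(1+0.048) + 7×(0.266−0.048)] / (0.121−0.048)
   = 9.50 × 2.5740 / 0.073 = 334.9726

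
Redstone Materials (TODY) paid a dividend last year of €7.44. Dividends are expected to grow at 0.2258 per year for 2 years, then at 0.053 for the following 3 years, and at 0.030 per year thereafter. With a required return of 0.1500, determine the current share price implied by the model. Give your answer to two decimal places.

€93.40

Three-stage DDM. Project D₁…D_5; terminal Gordon value at t=5 with g = 0.03; discount at r = 0.15.
D_1 = 9.1200
D_2 = 11.1792
D_3 = 11.7717
D_4 = 12.3956
D_5 = 13.0526
TV_5 = 13.4442/(0.15−0.03) = 112.0349
P₀ = Σ Dₜ/(1+r)ᵗ + TV_5/(1+r)^5 = 93.4014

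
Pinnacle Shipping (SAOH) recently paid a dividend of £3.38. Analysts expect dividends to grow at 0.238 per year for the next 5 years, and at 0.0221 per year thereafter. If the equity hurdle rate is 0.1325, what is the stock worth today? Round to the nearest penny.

£71.10

Two-stage DDM. Project D₁…D_5 at 0.238, terminal growth 0.0221, discount at r = 0.1325.
D_1 = 4.1844
D_2 = 5.1803
D_3 = 6.4133
D_4 = 7.9396
D_5 = 9.8292
Terminal value at t=5: TV = D_6/(r−g) = 10.0465/(0.1325−0.0221) = 91.0006
P₀ = 4.1844/(1+0.1325)^1 + 5.1803/(1+0.1325)^2 + 6.4133/(1+0.1325)^3 + 7.9396/(1+0.1325)^4 + 9.8292/(1+0.1325)^5 + 91.0006/(1+0.1325)^5 = 71.1009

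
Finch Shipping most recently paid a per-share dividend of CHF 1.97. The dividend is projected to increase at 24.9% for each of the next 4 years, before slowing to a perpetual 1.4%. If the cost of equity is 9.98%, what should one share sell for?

CHF 49.67

Two-stage DDM. Project D₁…D_4 at 0.249, terminal growth 0.014, discount at r = 0.0998.
D_1 = 2.4605
D_2 = 3.0732
D_3 = 3.8384
D_4 = 4.7942
Terminal value at t=4: TV = D_5/(r−g) = 4.8613/(0.0998−0.014) = 56.6587
P₀ = 2.4605/(1+0.0998)^1 + 3.0732/(1+0.0998)^2 + 3.8384/(1+0.0998)^3 + 4.7942/(1+0.0998)^4 + 56.6587/(1+0.0998)^4 = 49.6672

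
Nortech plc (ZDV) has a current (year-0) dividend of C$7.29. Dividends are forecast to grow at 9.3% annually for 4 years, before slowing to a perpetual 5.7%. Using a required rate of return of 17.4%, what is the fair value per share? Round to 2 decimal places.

Two-stage DDM. Project D₁…D_4 at 0.093, terminal growth 0.057, discount at r = 0.174.
D_1 = 7.9680
D_2 = 8.7090
D_3 = 9.5189
D_4 = 10.4042
Terminal value at t=4: TV = D_5/(r−g) = 10.9972/(0.174−0.057) = 93.9934
P₀ = 7.9680/(1+0.174)^1 + 8.7090/(1+0.174)^2 + 9.5189/(1+0.174)^3 + 10.4042/(1+0.174)^4 + 93.9934/(1+0.174)^4 = 73.9449

C$73.94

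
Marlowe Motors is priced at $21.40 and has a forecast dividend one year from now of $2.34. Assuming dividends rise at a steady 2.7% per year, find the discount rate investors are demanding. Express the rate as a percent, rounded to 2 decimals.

13.63%

Rearranging the constant-growth DDM: r = D₁/P₀ + g.
r = 2.3400 / 21.40 + 0.027 = 0.10935 + 0.027 = 0.13635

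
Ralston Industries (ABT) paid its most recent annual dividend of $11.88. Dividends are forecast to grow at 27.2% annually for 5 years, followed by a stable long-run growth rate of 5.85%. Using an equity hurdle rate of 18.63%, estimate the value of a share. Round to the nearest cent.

$213.04

Two-stage DDM. Project D₁…D_5 at 0.272, terminal growth 0.0585, discount at r = 0.1863.
D_1 = 15.1114
D_2 = 19.2216
D_3 = 24.4499
D_4 = 31.1003
D_5 = 39.5596
Terminal value at t=5: TV = D_6/(r−g) = 41.8738/(0.1863−0.0585) = 327.6514
P₀ = 15.1114/(1+0.1863)^1 + 19.2216/(1+0.1863)^2 + 24.4499/(1+0.1863)^3 + 31.1003/(1+0.1863)^4 + 39.5596/(1+0.1863)^5 + 327.6514/(1+0.1863)^5 = 213.0393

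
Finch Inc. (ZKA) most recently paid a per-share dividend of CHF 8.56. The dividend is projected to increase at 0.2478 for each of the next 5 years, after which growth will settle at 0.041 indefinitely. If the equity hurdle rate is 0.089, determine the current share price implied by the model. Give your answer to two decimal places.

Two-stage DDM. Project D₁…D_5 at 0.2478, terminal growth 0.041, discount at r = 0.089.
D_1 = 10.6812
D_2 = 13.3280
D_3 = 16.6306
D_4 = 20.7517
D_5 = 25.8940
Terminal value at t=5: TV = D_6/(r−g) = 26.9556/(0.089−0.041) = 561.5755
P₀ = 10.6812/(1+0.089)^1 + 13.3280/(1+0.089)^2 + 16.6306/(1+0.089)^3 + 20.7517/(1+0.089)^4 + 25.8940/(1+0.089)^5 + 561.5755/(1+0.089)^5 = 432.2503

CHF 432.25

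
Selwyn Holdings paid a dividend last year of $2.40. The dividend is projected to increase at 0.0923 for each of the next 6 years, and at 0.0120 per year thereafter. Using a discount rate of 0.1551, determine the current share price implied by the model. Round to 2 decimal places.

Two-stage DDM. Project D₁…D_6 at 0.0923, terminal growth 0.012, discount at r = 0.1551.
D_1 = 2.6215
D_2 = 2.8635
D_3 = 3.1278
D_4 = 3.4165
D_5 = 3.7318
D_6 = 4.0763
Terminal value at t=6: TV = D_7/(r−g) = 4.1252/(0.1551−0.012) = 28.8273
P₀ = 2.6215/(1+0.1551)^1 + 2.8635/(1+0.1551)^2 + 3.1278/(1+0.1551)^3 + 3.4165/(1+0.1551)^4 + 3.7318/(1+0.1551)^5 + 4.0763/(1+0.1551)^6 + 28.8273/(1+0.1551)^6 = 24.0314

$24.03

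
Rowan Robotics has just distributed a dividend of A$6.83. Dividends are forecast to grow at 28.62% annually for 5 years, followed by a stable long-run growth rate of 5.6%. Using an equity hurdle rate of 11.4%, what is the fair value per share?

Two-stage DDM. Project D₁…D_5 at 0.2862, terminal growth 0.056, discount at r = 0.114.
D_1 = 8.7847
D_2 = 11.2989
D_3 = 14.5327
D_4 = 18.6920
D_5 = 24.0416
Terminal value at t=5: TV = D_6/(r−g) = 25.3879/(0.114−0.056) = 437.7228
P₀ = 8.7847/(1+0.114)^1 + 11.2989/(1+0.114)^2 + 14.5327/(1+0.114)^3 + 18.6920/(1+0.114)^4 + 24.0416/(1+0.114)^5 + 437.7228/(1+0.114)^5 = 308.7898

A$308.79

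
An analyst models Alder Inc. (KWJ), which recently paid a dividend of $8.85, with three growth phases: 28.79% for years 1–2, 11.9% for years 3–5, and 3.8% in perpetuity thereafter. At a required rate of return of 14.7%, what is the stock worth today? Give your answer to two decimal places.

Three-stage DDM. Project D₁…D_5; terminal Gordon value at t=5 with g = 0.038; discount at r = 0.147.
D_1 = 11.3979
D_2 = 14.6794
D_3 = 16.4262
D_4 = 18.3809
D_5 = 20.5683
TV_5 = 21.3499/(0.147−0.038) = 195.8703
P₀ = Σ Dₜ/(1+r)ᵗ + TV_5/(1+r)^5 = 151.6231

$151.62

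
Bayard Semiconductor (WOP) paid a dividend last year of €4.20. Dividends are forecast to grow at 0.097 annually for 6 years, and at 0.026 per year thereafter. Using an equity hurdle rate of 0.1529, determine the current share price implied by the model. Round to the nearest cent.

Two-stage DDM. Project D₁…D_6 at 0.097, terminal growth 0.026, discount at r = 0.1529.
D_1 = 4.6074
D_2 = 5.0543
D_3 = 5.5446
D_4 = 6.0824
D_5 = 6.6724
D_6 = 7.3196
Terminal value at t=6: TV = D_7/(r−g) = 7.5099/(0.1529−0.026) = 59.1800
P₀ = 4.6074/(1+0.1529)^1 + 5.0543/(1+0.1529)^2 + 5.5446/(1+0.1529)^3 + 6.0824/(1+0.1529)^4 + 6.6724/(1+0.1529)^5 + 7.3196/(1+0.1529)^6 + 59.1800/(1+0.1529)^6 = 46.4542

€46.45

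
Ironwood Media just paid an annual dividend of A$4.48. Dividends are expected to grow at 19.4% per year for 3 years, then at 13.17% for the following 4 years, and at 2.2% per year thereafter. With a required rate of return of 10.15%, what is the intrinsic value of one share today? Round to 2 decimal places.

A$121.99

Three-stage DDM. Project D₁…D_7; terminal Gordon value at t=7 with g = 0.022; discount at r = 0.1015.
D_1 = 5.3491
D_2 = 6.3868
D_3 = 7.6259
D_4 = 8.6302
D_5 = 9.7668
D_6 = 11.0531
D_7 = 12.5088
TV_7 = 12.7840/(0.1015−0.022) = 160.8052
P₀ = Σ Dₜ/(1+r)ᵗ + TV_7/(1+r)^7 = 121.9936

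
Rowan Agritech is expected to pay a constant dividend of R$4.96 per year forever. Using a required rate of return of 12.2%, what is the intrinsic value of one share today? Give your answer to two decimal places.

R$40.66

Zero-growth DDM (perpetuity): P₀ = D/r = 4.96 / 0.122 = 40.6557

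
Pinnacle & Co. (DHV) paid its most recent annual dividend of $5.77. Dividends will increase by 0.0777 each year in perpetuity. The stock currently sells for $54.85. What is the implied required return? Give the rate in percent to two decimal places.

Rearranging the constant-growth DDM: r = D₁/P₀ + g.
D₁ = 5.77 × (1 + 0.0777) = 6.2183.
r = 6.2183 / 54.85 + 0.0777 = 0.11337 + 0.0777 = 0.19107

19.11%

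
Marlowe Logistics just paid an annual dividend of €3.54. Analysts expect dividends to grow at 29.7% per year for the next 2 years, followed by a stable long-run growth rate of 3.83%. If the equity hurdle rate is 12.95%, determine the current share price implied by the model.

€61.87

Two-stage DDM. Project D₁…D_2 at 0.297, terminal growth 0.0383, discount at r = 0.1295.
D_1 = 4.5914
D_2 = 5.9550
Terminal value at t=2: TV = D_3/(r−g) = 6.1831/(0.1295−0.0383) = 67.7971
P₀ = 4.5914/(1+0.1295)^1 + 5.9550/(1+0.1295)^2 + 67.7971/(1+0.1295)^2 = 61.8749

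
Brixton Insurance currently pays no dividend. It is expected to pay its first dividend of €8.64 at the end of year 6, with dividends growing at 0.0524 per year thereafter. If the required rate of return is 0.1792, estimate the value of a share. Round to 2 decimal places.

Deferred-dividend DDM. At t=5 the remaining stream is a growing perpetuity with first payment D_6 = 8.64.
V_5 = D_6/(r−g) = 8.64/(0.1792−0.0524) = 68.1388
P₀ = V_5/(1+r)^5 = 68.1388/(1+0.1792)^5 = 29.8853

€29.89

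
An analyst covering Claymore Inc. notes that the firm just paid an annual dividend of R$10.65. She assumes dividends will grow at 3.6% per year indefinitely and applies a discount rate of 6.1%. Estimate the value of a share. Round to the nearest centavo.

R$441.34

Gordon growth model: P₀ = D₁/(r − g). D₁ = 10.65 × (1 + 0.036) = 11.0334.
P₀ = 11.0334 / (0.061 − 0.036) = 11.0334 / 0.025 = 441.3360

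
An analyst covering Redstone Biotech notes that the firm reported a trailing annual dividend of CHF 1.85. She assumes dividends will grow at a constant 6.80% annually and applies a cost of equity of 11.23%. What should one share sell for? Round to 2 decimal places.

CHF 44.60

Gordon growth model: P₀ = D₁/(r − g). D₁ = 1.85 × (1 + 0.068) = 1.9758.
P₀ = 1.9758 / (0.1123 − 0.068) = 1.9758 / 0.0443 = 44.6005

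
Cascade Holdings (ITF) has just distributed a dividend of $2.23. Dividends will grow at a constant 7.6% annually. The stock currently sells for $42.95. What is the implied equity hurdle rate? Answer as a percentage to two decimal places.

Rearranging the constant-growth DDM: r = D₁/P₀ + g.
D₁ = 2.23 × (1 + 0.076) = 2.3995.
r = 2.3995 / 42.95 + 0.076 = 0.05587 + 0.076 = 0.13187

13.19%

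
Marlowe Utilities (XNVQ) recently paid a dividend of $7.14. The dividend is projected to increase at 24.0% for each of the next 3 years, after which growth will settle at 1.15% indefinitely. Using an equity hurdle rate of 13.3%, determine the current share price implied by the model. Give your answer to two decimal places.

$103.65

Two-stage DDM. Project D₁…D_3 at 0.24, terminal growth 0.0115, discount at r = 0.133.
D_1 = 8.8536
D_2 = 10.9785
D_3 = 13.6133
Terminal value at t=3: TV = D_4/(r−g) = 13.7698/(0.133−0.0115) = 113.3321
P₀ = 8.8536/(1+0.133)^1 + 10.9785/(1+0.133)^2 + 13.6133/(1+0.133)^3 + 113.3321/(1+0.133)^3 = 103.6491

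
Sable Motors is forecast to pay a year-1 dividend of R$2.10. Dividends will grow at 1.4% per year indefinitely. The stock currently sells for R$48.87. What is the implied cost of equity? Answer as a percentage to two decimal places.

Rearranging the constant-growth DDM: r = D₁/P₀ + g.
r = 2.1000 / 48.87 + 0.014 = 0.04297 + 0.014 = 0.05697

5.70%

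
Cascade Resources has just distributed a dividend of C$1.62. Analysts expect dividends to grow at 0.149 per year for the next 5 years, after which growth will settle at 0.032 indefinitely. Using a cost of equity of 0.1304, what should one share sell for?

Two-stage DDM. Project D₁…D_5 at 0.149, terminal growth 0.032, discount at r = 0.1304.
D_1 = 1.8614
D_2 = 2.1387
D_3 = 2.4574
D_4 = 2.8235
D_5 = 3.2443
Terminal value at t=5: TV = D_6/(r−g) = 3.3481/(0.1304−0.032) = 34.0251
P₀ = 1.8614/(1+0.1304)^1 + 2.1387/(1+0.1304)^2 + 2.4574/(1+0.1304)^3 + 2.8235/(1+0.1304)^4 + 3.2443/(1+0.1304)^5 + 34.0251/(1+0.1304)^5 = 26.9435

C$26.94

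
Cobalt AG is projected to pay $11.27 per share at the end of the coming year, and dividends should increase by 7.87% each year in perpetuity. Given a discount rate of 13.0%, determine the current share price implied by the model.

Gordon growth model: P₀ = D₁/(r − g), with D₁ = 11.27 given directly.
P₀ = 11.2700 / (0.13 − 0.0787) = 11.2700 / 0.0513 = 219.6881

$219.69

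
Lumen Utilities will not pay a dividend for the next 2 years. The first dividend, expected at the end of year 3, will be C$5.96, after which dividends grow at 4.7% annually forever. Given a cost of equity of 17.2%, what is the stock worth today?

Deferred-dividend DDM. At t=2 the remaining stream is a growing perpetuity with first payment D_3 = 5.96.
V_2 = D_3/(r−g) = 5.96/(0.172−0.047) = 47.6800
P₀ = V_2/(1+r)^2 = 47.6800/(1+0.172)^2 = 34.7121

C$34.71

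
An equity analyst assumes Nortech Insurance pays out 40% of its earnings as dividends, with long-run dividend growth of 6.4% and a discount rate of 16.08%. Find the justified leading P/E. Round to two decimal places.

4.13

Justified leading P/E = b/(r−g) = 0.40/(0.1608−0.064) = 4.1322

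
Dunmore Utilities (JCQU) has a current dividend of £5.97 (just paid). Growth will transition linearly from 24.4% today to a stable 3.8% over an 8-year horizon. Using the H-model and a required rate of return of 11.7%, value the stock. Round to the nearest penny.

£140.71

H-model: P₀ = D₀[(1+g_L) + H(g_S−g_L)]/(r−g_L), with H = 8/2 = 4.
P₀ = 5.97 × [(1+0.038) + 4×(0.244−0.038)] / (0.117−0.038)
   = 5.97 × 1.8620 / 0.079 = 140.7106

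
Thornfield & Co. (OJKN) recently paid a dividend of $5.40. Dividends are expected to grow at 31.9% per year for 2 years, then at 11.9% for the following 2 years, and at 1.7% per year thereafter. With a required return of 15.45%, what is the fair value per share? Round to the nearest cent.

$75.65

Three-stage DDM. Project D₁…D_4; terminal Gordon value at t=4 with g = 0.017; discount at r = 0.1545.
D_1 = 7.1226
D_2 = 9.3947
D_3 = 10.5127
D_4 = 11.7637
TV_4 = 11.9637/(0.1545−0.017) = 87.0085
P₀ = Σ Dₜ/(1+r)ᵗ + TV_4/(1+r)^4 = 75.6476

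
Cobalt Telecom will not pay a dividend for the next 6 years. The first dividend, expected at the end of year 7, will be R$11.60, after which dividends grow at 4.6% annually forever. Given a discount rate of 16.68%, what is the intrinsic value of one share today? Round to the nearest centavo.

R$38.06

Deferred-dividend DDM. At t=6 the remaining stream is a growing perpetuity with first payment D_7 = 11.60.
V_6 = D_7/(r−g) = 11.60/(0.1668−0.046) = 96.0265
P₀ = V_6/(1+r)^6 = 96.0265/(1+0.1668)^6 = 38.0551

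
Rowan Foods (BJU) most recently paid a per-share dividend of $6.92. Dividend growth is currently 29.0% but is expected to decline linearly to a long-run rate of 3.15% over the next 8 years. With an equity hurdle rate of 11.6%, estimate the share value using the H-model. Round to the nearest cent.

H-model: P₀ = D₀[(1+g_L) + H(g_S−g_L)]/(r−g_L), with H = 8/2 = 4.
P₀ = 6.92 × [(1+0.0315) + 4×(0.29−0.0315)] / (0.116−0.0315)
   = 6.92 × 2.0655 / 0.0845 = 169.1510

$169.15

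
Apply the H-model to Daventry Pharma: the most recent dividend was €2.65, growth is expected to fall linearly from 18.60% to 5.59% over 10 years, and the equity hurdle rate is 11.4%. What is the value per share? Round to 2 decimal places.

€77.83

H-model: P₀ = D₀[(1+g_L) + H(g_S−g_L)]/(r−g_L), with H = 10/2 = 5.
P₀ = 2.65 × [(1+0.0559) + 5×(0.186−0.0559)] / (0.114−0.0559)
   = 2.65 × 1.7064 / 0.0581 = 77.8306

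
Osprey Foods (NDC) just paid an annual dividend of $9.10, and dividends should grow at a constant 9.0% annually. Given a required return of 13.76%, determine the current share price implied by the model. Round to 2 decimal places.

$208.38

Gordon growth model: P₀ = D₁/(r − g). D₁ = 9.10 × (1 + 0.09) = 9.9190.
P₀ = 9.9190 / (0.1376 − 0.09) = 9.9190 / 0.0476 = 208.3824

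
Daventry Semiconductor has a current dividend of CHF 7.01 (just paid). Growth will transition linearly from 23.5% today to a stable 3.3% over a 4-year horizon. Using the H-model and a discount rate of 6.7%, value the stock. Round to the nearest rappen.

CHF 296.28

H-model: P₀ = D₀[(1+g_L) + H(g_S−g_L)]/(r−g_L), with H = 4/2 = 2.
P₀ = 7.01 × [(1+0.033) + 2×(0.235−0.033)] / (0.067−0.033)
   = 7.01 × 1.4370 / 0.034 = 296.2756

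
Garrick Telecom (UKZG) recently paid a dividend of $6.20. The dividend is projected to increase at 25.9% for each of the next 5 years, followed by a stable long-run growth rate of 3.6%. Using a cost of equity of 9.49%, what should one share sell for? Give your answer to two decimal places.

$267.28

Two-stage DDM. Project D₁…D_5 at 0.259, terminal growth 0.036, discount at r = 0.0949.
D_1 = 7.8058
D_2 = 9.8275
D_3 = 12.3728
D_4 = 15.5774
D_5 = 19.6119
Terminal value at t=5: TV = D_6/(r−g) = 20.3180/(0.0949−0.036) = 344.9569
P₀ = 7.8058/(1+0.0949)^1 + 9.8275/(1+0.0949)^2 + 12.3728/(1+0.0949)^3 + 15.5774/(1+0.0949)^4 + 19.6119/(1+0.0949)^5 + 344.9569/(1+0.0949)^5 = 267.2825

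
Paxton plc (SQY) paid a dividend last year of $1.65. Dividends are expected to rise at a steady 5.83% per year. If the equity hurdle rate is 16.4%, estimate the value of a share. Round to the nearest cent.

Gordon growth model: P₀ = D₁/(r − g). D₁ = 1.65 × (1 + 0.0583) = 1.7462.
P₀ = 1.7462 / (0.164 − 0.0583) = 1.7462 / 0.1057 = 16.5203

$16.52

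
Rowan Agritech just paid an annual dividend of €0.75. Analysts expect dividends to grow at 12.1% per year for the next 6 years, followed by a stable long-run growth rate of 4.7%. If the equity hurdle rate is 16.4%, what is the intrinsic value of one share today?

€9.31

Two-stage DDM. Project D₁…D_6 at 0.121, terminal growth 0.047, discount at r = 0.164.
D_1 = 0.8407
D_2 = 0.9425
D_3 = 1.0565
D_4 = 1.1844
D_5 = 1.3277
D_6 = 1.4883
Terminal value at t=6: TV = D_7/(r−g) = 1.5583/(0.164−0.047) = 13.3185
P₀ = 0.8407/(1+0.164)^1 + 0.9425/(1+0.164)^2 + 1.0565/(1+0.164)^3 + 1.1844/(1+0.164)^4 + 1.3277/(1+0.164)^5 + 1.4883/(1+0.164)^6 + 13.3185/(1+0.164)^6 = 9.3074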